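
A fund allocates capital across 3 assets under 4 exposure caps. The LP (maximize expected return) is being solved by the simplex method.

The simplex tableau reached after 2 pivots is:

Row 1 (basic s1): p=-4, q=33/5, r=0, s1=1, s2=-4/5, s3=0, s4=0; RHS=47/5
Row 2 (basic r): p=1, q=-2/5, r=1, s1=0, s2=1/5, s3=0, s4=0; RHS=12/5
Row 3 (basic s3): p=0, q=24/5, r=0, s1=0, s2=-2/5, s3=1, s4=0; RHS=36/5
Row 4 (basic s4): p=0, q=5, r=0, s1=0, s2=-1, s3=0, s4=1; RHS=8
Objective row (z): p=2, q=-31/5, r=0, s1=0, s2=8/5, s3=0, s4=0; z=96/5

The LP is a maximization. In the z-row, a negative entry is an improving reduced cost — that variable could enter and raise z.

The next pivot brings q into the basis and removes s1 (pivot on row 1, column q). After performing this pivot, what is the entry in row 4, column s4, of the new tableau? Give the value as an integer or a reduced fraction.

Pivot element is row 1, column q: 33/5.
Normalize row 1: new (row 1, s4) = 0/(33/5) = 0.
row 4 ← row 4 − 5·(new row 1): 1 − 5·0 = 1.

1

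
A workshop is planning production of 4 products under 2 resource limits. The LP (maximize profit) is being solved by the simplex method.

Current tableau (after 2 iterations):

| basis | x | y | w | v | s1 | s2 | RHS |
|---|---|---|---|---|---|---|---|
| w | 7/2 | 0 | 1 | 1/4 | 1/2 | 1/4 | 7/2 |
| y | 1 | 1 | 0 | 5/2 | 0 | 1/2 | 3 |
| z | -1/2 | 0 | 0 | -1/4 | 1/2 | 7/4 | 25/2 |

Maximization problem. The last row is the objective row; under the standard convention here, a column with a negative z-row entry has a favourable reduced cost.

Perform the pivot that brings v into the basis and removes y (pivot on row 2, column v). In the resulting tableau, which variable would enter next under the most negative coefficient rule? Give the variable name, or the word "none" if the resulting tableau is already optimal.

x

Pivot element 5/2. New z-row = old z-row − (-1/4)·(row 2/(5/2)).
Updated z-row coefficients: x: -2/5, y: 1/10, w: 0, v: 0, s1: 1/2, s2: 9/5.
The most negative is -2/5 in column x, so x would enter next.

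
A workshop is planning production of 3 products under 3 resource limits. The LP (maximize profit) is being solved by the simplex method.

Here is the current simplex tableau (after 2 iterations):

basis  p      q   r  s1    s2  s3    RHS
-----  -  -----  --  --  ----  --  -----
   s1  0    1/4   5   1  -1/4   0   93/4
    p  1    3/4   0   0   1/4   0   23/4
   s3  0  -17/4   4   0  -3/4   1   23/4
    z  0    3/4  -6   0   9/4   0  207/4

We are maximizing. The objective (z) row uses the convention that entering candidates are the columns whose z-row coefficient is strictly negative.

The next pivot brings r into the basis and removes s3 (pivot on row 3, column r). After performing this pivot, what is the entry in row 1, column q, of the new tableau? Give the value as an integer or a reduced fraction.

89/16

Pivot element is row 3, column r: 4.
Normalize row 3: new (row 3, q) = (-17/4)/4 = -17/16.
row 1 ← row 1 − 5·(new row 3): 1/4 − 5·(-17/16) = 89/16.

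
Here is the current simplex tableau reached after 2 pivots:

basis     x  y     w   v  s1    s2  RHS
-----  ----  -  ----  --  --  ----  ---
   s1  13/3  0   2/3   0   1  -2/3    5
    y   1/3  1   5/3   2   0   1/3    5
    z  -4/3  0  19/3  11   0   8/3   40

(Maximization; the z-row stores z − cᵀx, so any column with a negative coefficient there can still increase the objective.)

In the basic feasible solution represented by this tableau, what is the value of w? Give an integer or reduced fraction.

w is nonbasic (not in the basis column), so its value in the current BFS is 0.

0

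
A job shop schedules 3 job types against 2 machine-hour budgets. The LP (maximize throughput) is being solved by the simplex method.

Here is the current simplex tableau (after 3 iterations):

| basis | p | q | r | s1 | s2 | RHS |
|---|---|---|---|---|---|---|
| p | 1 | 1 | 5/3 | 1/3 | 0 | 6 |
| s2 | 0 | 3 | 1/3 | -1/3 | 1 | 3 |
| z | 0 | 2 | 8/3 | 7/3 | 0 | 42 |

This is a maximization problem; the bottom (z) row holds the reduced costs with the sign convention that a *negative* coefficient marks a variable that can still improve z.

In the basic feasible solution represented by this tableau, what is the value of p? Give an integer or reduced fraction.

6

p is basic (row 1); its value is the RHS of that row: 6.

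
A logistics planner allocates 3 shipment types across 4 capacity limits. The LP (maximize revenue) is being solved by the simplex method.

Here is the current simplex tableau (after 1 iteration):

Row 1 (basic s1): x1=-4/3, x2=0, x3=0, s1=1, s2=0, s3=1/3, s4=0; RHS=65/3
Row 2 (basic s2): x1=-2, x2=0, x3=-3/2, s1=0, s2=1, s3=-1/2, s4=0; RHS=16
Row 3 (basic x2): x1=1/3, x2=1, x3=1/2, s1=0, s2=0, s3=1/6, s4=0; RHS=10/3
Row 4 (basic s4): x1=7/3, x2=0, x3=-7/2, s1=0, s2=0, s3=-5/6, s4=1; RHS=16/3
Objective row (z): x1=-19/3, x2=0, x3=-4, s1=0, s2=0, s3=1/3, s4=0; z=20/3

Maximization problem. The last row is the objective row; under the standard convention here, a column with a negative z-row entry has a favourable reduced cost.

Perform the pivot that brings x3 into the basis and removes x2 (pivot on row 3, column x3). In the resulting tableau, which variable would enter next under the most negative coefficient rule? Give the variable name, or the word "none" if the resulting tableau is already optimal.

Pivot element 1/2. New z-row = old z-row − (-4)·(row 3/(1/2)).
Updated z-row coefficients: x1: -11/3, x2: 8, x3: 0, s1: 0, s2: 0, s3: 5/3, s4: 0.
The most negative is -11/3 in column x1, so x1 would enter next.

x1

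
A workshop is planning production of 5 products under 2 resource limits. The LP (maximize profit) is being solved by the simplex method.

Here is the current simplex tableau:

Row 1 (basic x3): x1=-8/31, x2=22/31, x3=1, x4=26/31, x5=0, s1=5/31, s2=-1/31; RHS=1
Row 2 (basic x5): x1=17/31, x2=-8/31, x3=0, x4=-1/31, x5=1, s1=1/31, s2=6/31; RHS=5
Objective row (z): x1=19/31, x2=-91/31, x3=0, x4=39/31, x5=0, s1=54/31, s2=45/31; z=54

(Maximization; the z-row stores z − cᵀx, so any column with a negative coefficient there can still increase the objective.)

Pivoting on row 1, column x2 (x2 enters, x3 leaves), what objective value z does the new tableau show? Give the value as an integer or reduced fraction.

Minimum ratio for x2: 1/(22/31) = 31/22.
z changes by −(z-row coeff of x2)·ratio = −(-91/31)·(31/22) = 91/22.
New z = 54 + (91/22) = 1279/22.

1279/22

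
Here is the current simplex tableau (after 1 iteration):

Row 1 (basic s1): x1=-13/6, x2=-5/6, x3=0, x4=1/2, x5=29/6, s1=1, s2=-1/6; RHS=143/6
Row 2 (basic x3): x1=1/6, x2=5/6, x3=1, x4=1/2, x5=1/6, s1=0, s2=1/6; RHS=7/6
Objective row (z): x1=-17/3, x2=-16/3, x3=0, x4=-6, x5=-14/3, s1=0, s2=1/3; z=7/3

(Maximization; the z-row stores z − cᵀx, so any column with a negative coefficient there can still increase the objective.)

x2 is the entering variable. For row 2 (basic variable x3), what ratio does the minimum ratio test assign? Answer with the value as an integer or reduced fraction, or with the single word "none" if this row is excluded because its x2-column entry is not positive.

7/5

Ratio = RHS / (x2 entry) = (7/6) / (5/6) = 7/5.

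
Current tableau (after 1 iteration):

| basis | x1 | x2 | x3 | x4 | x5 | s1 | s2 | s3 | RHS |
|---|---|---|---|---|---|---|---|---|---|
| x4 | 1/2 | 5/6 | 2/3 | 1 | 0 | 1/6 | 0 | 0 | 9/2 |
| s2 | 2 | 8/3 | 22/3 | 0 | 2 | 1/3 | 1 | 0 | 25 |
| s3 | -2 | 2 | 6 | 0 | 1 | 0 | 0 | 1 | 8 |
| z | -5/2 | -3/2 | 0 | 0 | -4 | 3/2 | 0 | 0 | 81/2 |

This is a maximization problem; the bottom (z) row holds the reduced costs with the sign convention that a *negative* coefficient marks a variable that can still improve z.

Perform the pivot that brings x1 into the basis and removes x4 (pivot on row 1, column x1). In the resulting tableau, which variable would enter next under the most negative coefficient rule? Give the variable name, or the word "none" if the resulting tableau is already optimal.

x5

Pivot element 1/2. New z-row = old z-row − (-5/2)·(row 1/(1/2)).
Updated z-row coefficients: x1: 0, x2: 8/3, x3: 10/3, x4: 5, x5: -4, s1: 7/3, s2: 0, s3: 0.
The most negative is -4 in column x5, so x5 would enter next.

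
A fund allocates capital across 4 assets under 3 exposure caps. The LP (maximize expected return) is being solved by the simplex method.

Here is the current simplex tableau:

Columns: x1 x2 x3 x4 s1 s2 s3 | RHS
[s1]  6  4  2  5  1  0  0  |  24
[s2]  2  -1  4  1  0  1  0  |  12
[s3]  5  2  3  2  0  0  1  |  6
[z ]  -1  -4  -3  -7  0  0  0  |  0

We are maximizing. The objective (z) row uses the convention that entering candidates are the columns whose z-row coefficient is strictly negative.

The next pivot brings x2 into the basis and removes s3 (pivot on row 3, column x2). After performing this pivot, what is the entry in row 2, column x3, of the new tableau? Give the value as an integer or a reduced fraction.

Pivot element is row 3, column x2: 2.
Normalize row 3: new (row 3, x3) = 3/2 = 3/2.
row 2 ← row 2 − (-1)·(new row 3): 4 − (-1)·(3/2) = 11/2.

11/2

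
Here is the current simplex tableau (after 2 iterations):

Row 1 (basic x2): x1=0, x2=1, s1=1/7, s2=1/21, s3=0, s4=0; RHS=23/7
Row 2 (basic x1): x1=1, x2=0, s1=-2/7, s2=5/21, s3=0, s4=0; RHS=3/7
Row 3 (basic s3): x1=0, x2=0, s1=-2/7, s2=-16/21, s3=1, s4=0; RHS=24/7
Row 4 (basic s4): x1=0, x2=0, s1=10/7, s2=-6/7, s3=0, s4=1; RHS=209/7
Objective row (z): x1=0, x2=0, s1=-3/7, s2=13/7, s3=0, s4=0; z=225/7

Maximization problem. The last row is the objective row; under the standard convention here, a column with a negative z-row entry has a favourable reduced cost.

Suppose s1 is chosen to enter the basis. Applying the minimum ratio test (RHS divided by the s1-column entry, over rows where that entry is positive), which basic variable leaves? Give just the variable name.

s4

Ratios: row 1 (x2): (23/7)/(1/7) = 23; row 2 (x1): entry -2/7 ≤ 0, skip; row 3 (s3): entry -2/7 ≤ 0, skip; row 4 (s4): (209/7)/(10/7) = 209/10.
Minimum ratio 209/10 is in the s4 row, so s4 leaves.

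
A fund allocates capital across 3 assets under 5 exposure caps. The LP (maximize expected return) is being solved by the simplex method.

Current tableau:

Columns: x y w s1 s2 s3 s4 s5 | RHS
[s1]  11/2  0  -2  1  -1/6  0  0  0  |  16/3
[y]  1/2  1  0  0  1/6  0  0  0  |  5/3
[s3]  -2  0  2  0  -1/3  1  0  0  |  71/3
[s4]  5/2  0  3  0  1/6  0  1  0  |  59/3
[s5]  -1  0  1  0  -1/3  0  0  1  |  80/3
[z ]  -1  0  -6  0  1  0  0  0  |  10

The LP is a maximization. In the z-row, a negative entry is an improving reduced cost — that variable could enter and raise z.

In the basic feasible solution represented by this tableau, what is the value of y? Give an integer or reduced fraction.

y is basic (row 2); its value is the RHS of that row: 5/3.

5/3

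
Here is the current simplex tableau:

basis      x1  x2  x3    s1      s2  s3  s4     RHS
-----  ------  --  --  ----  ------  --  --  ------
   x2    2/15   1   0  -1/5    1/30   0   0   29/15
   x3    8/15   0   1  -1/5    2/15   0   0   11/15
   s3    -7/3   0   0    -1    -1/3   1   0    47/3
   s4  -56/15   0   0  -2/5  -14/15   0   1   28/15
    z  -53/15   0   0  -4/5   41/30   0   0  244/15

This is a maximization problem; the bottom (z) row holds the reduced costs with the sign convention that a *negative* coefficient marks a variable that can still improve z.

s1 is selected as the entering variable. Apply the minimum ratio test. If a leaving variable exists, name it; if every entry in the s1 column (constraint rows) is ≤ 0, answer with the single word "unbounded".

s1-column entries: row 1: -1/5, row 2: -1/5, row 3: -1, row 4: -2/5. All ≤ 0, so s1 can increase without bound; the LP is unbounded in this direction.

unbounded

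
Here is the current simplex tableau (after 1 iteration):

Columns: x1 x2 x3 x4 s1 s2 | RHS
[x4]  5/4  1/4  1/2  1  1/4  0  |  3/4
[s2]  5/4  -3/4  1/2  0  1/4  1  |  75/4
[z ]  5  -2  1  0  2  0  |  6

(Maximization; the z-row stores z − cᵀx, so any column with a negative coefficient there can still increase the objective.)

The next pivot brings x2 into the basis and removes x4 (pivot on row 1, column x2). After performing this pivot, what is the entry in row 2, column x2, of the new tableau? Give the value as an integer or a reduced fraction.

0

Pivot element is row 1, column x2: 1/4.
Normalize row 1: new (row 1, x2) = (1/4)/(1/4) = 1.
row 2 ← row 2 − (-3/4)·(new row 1): -3/4 − (-3/4)·1 = 0.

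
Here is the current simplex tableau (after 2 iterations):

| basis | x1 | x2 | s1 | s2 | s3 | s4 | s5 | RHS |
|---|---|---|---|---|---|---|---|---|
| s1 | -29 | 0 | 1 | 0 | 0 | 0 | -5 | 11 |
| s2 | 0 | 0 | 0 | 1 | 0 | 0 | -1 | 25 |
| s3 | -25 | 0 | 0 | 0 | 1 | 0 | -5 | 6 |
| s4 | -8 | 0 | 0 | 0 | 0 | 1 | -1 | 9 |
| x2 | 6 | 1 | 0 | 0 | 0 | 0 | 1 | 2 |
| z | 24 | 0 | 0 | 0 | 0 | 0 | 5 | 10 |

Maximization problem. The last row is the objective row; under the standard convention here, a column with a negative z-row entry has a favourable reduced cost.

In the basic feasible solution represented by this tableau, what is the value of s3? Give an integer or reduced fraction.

6

s3 is basic (row 3); its value is the RHS of that row: 6.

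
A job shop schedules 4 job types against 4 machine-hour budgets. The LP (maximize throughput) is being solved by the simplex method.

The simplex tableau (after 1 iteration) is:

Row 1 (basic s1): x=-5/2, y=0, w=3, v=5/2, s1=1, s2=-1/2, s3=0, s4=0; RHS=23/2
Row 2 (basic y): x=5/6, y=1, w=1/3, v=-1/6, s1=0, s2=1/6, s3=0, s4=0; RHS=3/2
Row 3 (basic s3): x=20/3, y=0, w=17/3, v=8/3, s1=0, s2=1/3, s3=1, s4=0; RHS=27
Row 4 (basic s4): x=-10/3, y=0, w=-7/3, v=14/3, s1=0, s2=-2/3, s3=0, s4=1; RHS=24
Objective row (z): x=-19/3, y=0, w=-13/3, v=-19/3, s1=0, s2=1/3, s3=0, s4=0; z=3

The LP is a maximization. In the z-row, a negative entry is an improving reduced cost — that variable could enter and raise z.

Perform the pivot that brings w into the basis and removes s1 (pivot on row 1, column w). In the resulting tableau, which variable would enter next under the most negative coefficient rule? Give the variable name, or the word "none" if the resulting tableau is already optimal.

x

Pivot element 3. New z-row = old z-row − (-13/3)·(row 1/3).
Updated z-row coefficients: x: -179/18, y: 0, w: 0, v: -49/18, s1: 13/9, s2: -7/18, s3: 0, s4: 0.
The most negative is -179/18 in column x, so x would enter next.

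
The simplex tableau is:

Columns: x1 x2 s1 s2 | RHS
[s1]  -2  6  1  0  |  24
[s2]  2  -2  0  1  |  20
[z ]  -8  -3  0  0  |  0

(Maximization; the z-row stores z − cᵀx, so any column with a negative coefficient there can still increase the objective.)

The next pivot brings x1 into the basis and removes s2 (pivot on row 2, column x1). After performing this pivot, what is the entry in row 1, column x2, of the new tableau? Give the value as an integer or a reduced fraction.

Pivot element is row 2, column x1: 2.
Normalize row 2: new (row 2, x2) = (-2)/2 = -1.
row 1 ← row 1 − (-2)·(new row 2): 6 − (-2)·(-1) = 4.

4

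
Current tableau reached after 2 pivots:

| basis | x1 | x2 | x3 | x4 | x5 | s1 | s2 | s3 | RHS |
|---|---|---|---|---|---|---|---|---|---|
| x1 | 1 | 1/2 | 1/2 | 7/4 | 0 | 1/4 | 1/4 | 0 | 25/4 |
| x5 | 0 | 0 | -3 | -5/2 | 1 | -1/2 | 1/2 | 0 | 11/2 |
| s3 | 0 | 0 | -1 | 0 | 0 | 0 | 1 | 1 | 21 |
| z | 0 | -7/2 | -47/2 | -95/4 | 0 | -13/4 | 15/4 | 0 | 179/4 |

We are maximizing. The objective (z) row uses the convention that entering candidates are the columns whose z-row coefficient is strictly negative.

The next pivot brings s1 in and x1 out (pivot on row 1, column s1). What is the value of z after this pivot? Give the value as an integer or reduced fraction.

126

Minimum ratio for s1: (25/4)/(1/4) = 25.
z changes by −(z-row coeff of s1)·ratio = −(-13/4)·25 = 325/4.
New z = 179/4 + (325/4) = 126.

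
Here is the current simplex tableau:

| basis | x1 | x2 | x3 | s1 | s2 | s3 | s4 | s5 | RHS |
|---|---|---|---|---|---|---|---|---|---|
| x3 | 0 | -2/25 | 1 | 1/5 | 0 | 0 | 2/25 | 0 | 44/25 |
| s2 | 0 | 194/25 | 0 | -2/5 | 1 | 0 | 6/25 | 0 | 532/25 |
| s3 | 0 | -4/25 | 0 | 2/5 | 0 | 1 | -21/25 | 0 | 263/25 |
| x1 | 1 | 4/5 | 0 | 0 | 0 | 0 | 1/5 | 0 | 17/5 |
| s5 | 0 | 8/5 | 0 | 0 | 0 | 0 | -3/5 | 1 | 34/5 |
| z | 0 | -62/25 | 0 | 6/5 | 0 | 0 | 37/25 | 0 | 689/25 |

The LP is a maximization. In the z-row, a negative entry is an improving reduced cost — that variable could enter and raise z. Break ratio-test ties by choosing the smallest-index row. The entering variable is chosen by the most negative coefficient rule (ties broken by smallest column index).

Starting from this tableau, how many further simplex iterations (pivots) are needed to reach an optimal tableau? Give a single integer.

pivot: x2 in, s2 out → z = 3333/97
No improving column remains; optimal.

1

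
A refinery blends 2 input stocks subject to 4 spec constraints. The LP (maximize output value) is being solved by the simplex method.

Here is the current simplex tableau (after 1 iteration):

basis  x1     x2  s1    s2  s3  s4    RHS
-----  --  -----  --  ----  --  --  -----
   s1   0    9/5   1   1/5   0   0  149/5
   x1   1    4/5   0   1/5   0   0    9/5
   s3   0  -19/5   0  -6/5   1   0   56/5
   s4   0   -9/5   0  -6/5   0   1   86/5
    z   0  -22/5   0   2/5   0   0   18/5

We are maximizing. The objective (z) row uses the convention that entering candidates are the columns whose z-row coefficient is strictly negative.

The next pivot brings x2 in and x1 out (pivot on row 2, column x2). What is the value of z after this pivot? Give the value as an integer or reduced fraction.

Minimum ratio for x2: (9/5)/(4/5) = 9/4.
z changes by −(z-row coeff of x2)·ratio = −(-22/5)·(9/4) = 99/10.
New z = 18/5 + (99/10) = 27/2.

27/2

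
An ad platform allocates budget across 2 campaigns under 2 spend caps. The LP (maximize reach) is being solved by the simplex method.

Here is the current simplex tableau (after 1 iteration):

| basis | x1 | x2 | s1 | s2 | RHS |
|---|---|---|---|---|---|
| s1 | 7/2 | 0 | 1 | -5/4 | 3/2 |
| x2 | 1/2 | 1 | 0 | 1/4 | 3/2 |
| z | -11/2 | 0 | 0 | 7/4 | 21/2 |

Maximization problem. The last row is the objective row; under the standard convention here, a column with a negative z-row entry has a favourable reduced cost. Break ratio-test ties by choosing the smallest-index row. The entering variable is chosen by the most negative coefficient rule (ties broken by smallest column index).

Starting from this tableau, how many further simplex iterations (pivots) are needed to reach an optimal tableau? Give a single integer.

2

pivot: x1 in, s1 out → z = 90/7
pivot: s2 in, x2 out → z = 27/2
No improving column remains; optimal.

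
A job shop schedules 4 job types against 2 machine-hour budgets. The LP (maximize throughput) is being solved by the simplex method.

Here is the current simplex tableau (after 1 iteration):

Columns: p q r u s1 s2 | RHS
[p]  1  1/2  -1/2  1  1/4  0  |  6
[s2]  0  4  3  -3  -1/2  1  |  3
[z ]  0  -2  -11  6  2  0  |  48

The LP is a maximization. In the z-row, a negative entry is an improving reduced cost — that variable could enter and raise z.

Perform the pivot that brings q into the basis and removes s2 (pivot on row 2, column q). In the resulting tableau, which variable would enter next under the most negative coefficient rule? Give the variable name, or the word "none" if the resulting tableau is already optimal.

r

Pivot element 4. New z-row = old z-row − (-2)·(row 2/4).
Updated z-row coefficients: p: 0, q: 0, r: -19/2, u: 9/2, s1: 7/4, s2: 1/2.
The most negative is -19/2 in column r, so r would enter next.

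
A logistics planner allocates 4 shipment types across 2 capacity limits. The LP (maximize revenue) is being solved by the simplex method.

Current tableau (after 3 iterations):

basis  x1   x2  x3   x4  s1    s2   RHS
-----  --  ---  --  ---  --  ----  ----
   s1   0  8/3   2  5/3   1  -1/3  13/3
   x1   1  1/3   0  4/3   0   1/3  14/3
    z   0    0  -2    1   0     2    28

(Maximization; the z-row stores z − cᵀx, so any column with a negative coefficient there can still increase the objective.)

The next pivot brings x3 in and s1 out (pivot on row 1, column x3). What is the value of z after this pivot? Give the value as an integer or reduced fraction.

Minimum ratio for x3: (13/3)/2 = 13/6.
z changes by −(z-row coeff of x3)·ratio = −(-2)·(13/6) = 13/3.
New z = 28 + (13/3) = 97/3.

97/3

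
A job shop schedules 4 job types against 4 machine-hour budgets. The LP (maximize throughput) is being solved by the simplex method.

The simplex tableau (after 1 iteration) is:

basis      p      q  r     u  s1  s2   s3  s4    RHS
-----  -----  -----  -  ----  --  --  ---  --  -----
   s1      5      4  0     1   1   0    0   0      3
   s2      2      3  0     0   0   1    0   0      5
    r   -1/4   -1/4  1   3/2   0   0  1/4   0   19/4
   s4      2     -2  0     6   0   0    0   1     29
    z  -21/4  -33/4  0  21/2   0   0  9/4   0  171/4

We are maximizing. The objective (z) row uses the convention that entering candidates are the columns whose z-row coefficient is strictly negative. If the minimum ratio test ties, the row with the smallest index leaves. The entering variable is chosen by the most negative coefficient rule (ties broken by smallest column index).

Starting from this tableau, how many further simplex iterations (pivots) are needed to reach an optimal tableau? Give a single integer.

pivot: q in, s1 out → z = 783/16
No improving column remains; optimal.

1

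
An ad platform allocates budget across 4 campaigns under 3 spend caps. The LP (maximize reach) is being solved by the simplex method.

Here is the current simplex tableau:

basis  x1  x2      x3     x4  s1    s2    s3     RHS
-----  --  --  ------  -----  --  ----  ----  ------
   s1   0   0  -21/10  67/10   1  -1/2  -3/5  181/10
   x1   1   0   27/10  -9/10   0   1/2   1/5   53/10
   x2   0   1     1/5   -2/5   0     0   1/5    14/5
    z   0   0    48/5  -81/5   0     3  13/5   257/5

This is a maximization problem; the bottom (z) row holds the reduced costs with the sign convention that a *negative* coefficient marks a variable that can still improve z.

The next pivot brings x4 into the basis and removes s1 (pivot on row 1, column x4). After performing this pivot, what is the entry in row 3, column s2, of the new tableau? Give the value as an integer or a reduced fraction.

Pivot element is row 1, column x4: 67/10.
Normalize row 1: new (row 1, s2) = (-1/2)/(67/10) = -5/67.
row 3 ← row 3 − (-2/5)·(new row 1): 0 − (-2/5)·(-5/67) = -2/67.

-2/67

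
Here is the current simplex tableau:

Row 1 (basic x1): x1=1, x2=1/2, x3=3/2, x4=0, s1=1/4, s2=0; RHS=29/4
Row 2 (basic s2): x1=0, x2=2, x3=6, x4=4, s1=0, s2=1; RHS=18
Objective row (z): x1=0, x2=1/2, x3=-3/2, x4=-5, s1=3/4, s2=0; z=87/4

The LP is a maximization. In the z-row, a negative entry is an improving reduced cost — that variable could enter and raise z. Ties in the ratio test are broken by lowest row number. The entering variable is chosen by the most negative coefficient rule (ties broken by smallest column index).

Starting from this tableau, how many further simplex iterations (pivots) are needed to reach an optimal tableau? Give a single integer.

pivot: x4 in, s2 out → z = 177/4
No improving column remains; optimal.

1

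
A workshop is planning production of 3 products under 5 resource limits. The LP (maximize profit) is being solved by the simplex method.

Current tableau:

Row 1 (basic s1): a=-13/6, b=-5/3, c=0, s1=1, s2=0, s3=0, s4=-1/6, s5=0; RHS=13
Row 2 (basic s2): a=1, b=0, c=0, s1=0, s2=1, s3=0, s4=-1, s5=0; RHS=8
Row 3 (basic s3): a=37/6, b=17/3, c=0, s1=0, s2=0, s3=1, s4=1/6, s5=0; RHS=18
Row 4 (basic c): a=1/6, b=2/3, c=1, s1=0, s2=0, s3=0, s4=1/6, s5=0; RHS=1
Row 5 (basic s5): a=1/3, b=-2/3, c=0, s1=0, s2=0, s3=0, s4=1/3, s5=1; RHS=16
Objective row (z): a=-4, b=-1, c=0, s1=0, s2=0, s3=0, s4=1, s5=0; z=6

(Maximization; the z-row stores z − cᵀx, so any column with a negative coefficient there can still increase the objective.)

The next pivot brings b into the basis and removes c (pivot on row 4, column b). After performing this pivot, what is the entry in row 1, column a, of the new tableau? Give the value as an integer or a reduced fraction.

Pivot element is row 4, column b: 2/3.
Normalize row 4: new (row 4, a) = (1/6)/(2/3) = 1/4.
row 1 ← row 1 − (-5/3)·(new row 4): -13/6 − (-5/3)·(1/4) = -7/4.

-7/4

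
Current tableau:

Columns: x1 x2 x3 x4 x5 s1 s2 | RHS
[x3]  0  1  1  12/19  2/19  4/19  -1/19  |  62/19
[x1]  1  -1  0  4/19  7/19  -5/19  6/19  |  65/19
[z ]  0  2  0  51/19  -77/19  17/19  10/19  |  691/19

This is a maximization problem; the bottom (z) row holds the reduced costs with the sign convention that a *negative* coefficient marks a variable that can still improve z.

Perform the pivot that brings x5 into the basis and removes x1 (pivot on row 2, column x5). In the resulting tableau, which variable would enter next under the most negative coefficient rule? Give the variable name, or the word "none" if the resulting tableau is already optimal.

x2

Pivot element 7/19. New z-row = old z-row − (-77/19)·(row 2/(7/19)).
Updated z-row coefficients: x1: 11, x2: -9, x3: 0, x4: 5, x5: 0, s1: -2, s2: 4.
The most negative is -9 in column x2, so x2 would enter next.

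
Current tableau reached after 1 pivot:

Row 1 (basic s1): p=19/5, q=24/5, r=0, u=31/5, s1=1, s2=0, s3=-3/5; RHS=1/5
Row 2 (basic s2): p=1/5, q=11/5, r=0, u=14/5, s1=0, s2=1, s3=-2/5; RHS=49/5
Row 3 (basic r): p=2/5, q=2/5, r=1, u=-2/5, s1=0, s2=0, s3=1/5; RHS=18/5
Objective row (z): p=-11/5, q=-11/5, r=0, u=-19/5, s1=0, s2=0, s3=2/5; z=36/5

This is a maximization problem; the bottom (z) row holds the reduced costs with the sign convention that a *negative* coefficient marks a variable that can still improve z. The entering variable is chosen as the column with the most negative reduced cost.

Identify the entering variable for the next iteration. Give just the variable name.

u

Objective-row coefficients: p: -11/5, q: -11/5, r: 0, u: -19/5, s1: 0, s2: 0, s3: 2/5.
The most negative is -19/5 in column u, so u enters.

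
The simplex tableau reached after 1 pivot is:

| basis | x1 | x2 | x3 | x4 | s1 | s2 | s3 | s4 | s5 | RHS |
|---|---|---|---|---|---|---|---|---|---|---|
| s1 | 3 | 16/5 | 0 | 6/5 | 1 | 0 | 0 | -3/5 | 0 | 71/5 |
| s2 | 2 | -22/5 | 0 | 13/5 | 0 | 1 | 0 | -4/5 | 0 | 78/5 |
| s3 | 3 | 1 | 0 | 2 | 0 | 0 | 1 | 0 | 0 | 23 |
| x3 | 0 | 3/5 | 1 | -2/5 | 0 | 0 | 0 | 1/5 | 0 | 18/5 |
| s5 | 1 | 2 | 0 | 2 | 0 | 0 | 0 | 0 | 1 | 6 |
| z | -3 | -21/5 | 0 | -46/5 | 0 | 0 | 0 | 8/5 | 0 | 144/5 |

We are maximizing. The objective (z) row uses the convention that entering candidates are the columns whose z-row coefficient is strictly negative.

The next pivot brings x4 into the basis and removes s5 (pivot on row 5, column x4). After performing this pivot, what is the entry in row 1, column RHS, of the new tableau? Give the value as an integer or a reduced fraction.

53/5

Pivot element is row 5, column x4: 2.
Normalize row 5: new (row 5, RHS) = 6/2 = 3.
row 1 ← row 1 − (6/5)·(new row 5): 71/5 − (6/5)·3 = 53/5.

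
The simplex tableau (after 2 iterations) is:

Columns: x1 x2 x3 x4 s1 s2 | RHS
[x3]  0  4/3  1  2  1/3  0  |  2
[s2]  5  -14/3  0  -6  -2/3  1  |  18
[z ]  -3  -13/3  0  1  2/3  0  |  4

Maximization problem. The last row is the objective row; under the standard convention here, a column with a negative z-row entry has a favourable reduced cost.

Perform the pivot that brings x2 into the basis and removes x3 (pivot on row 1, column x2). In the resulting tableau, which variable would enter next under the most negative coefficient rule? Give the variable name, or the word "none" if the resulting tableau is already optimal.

Pivot element 4/3. New z-row = old z-row − (-13/3)·(row 1/(4/3)).
Updated z-row coefficients: x1: -3, x2: 0, x3: 13/4, x4: 15/2, s1: 7/4, s2: 0.
The most negative is -3 in column x1, so x1 would enter next.

x1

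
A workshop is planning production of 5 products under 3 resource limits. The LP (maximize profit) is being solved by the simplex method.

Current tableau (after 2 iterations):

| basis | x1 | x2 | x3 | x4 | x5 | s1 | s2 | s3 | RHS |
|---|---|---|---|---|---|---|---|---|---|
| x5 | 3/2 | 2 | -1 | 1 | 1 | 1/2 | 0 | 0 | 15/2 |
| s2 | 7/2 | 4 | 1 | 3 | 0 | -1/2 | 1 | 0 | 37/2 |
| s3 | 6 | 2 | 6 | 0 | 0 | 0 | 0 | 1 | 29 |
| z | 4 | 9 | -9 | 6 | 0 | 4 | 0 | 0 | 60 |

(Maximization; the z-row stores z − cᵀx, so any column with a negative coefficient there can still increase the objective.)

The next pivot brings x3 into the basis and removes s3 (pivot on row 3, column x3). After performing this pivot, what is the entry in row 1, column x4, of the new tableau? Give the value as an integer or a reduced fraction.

Pivot element is row 3, column x3: 6.
Normalize row 3: new (row 3, x4) = 0/6 = 0.
row 1 ← row 1 − (-1)·(new row 3): 1 − (-1)·0 = 1.

1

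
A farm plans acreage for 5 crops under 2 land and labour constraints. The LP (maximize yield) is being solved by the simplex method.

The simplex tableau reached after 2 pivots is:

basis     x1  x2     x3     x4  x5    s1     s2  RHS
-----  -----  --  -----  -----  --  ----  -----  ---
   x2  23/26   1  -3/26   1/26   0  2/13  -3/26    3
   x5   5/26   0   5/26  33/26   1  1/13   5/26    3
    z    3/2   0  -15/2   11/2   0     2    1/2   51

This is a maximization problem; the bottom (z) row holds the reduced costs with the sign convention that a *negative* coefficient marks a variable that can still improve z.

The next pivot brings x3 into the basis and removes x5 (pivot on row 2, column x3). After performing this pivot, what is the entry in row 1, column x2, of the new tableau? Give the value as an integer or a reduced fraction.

1

Pivot element is row 2, column x3: 5/26.
Normalize row 2: new (row 2, x2) = 0/(5/26) = 0.
row 1 ← row 1 − (-3/26)·(new row 2): 1 − (-3/26)·0 = 1.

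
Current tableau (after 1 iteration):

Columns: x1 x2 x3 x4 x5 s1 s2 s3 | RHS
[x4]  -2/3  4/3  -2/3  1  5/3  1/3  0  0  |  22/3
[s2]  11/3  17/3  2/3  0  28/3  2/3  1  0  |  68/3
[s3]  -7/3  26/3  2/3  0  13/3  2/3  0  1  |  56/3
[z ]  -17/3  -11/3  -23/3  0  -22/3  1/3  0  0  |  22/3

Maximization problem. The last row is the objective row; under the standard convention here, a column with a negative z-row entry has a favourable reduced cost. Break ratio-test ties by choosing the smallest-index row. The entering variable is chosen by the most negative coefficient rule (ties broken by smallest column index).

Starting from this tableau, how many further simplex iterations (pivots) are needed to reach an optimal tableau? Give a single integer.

pivot: x3 in, s3 out → z = 222
pivot: x1 in, s2 out → z = 731/3
No improving column remains; optimal.

2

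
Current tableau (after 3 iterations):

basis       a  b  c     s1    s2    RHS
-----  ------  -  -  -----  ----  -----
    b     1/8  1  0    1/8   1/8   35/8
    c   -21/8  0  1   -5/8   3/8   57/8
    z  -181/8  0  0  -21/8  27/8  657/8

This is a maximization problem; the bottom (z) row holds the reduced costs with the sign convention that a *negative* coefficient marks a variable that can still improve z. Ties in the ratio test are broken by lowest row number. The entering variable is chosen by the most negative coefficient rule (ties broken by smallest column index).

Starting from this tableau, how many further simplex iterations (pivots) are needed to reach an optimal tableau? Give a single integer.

1

pivot: a in, b out → z = 874
No improving column remains; optimal.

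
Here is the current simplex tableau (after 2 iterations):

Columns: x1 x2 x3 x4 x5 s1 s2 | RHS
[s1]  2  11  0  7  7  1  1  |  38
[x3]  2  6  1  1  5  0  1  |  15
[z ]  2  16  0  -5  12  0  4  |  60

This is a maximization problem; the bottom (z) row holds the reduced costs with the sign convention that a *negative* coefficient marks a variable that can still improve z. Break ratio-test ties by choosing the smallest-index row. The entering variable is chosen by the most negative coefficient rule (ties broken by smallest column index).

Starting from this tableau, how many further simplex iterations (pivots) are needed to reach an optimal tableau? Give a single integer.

pivot: x4 in, s1 out → z = 610/7
No improving column remains; optimal.

1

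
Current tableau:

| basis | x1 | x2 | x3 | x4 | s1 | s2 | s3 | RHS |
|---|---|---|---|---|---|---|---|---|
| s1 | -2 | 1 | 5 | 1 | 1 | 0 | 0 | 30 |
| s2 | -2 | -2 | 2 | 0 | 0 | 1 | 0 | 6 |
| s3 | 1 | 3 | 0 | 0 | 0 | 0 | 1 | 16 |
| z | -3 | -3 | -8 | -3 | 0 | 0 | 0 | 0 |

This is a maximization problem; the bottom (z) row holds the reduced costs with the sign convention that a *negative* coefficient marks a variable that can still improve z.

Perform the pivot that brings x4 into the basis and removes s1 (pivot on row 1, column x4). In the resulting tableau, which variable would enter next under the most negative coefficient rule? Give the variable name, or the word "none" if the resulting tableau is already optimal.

Pivot element 1. New z-row = old z-row − (-3)·(row 1/1).
Updated z-row coefficients: x1: -9, x2: 0, x3: 7, x4: 0, s1: 3, s2: 0, s3: 0.
The most negative is -9 in column x1, so x1 would enter next.

x1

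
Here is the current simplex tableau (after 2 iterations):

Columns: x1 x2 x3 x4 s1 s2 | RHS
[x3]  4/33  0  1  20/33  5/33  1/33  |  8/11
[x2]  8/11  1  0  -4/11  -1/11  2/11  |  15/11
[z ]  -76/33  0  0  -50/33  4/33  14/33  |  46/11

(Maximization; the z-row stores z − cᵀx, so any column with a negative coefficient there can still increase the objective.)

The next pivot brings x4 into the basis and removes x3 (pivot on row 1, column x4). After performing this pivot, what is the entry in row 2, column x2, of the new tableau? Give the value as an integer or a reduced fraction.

1

Pivot element is row 1, column x4: 20/33.
Normalize row 1: new (row 1, x2) = 0/(20/33) = 0.
row 2 ← row 2 − (-4/11)·(new row 1): 1 − (-4/11)·0 = 1.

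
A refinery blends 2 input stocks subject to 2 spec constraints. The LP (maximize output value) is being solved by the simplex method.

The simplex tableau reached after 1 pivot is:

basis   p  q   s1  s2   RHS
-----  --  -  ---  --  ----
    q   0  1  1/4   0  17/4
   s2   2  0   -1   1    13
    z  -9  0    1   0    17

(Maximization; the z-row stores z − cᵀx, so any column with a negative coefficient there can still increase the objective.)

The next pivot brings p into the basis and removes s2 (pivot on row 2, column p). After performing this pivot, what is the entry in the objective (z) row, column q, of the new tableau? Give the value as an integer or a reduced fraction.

Pivot element is row 2, column p: 2.
Normalize row 2: new (row 2, q) = 0/2 = 0.
z-row ← z-row − (-9)·(new row 2): 0 − (-9)·0 = 0.

0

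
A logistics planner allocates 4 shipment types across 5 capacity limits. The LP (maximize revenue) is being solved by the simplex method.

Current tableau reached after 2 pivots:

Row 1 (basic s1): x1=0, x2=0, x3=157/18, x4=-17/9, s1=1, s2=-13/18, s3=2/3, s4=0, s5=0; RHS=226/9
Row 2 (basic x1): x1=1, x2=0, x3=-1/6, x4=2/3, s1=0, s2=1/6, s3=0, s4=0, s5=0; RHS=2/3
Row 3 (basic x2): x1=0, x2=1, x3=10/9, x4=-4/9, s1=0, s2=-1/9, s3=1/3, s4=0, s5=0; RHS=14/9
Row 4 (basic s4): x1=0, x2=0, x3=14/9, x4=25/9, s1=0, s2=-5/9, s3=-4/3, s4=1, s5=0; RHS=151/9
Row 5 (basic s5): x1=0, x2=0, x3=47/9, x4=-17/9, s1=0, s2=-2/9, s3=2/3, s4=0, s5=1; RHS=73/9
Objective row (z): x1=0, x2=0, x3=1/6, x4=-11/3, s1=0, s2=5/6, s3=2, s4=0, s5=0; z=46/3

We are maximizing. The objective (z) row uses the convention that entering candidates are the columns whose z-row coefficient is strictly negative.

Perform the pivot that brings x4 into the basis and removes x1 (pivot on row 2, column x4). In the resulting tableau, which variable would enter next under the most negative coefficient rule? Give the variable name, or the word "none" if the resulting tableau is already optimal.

x3

Pivot element 2/3. New z-row = old z-row − (-11/3)·(row 2/(2/3)).
Updated z-row coefficients: x1: 11/2, x2: 0, x3: -3/4, x4: 0, s1: 0, s2: 7/4, s3: 2, s4: 0, s5: 0.
The most negative is -3/4 in column x3, so x3 would enter next.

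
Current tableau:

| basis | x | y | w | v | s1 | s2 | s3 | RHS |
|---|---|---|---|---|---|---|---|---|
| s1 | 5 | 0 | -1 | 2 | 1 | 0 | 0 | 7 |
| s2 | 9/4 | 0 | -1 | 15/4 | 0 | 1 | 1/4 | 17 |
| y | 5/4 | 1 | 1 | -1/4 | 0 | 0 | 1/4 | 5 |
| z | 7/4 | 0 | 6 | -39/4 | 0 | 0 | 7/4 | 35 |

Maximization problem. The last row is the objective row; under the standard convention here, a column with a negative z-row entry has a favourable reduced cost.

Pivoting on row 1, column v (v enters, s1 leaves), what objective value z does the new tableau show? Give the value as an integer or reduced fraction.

553/8

Minimum ratio for v: 7/2 = 7/2.
z changes by −(z-row coeff of v)·ratio = −(-39/4)·(7/2) = 273/8.
New z = 35 + (273/8) = 553/8.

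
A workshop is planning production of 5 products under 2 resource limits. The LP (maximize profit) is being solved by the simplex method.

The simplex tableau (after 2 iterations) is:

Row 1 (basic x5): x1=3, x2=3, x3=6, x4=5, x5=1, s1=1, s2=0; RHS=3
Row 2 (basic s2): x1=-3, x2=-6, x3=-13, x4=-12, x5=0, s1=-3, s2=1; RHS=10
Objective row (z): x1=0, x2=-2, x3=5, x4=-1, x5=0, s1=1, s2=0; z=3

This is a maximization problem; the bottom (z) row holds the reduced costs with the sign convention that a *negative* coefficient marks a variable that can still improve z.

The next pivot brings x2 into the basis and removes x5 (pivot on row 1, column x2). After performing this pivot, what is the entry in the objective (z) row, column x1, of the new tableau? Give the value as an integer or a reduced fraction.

Pivot element is row 1, column x2: 3.
Normalize row 1: new (row 1, x1) = 3/3 = 1.
z-row ← z-row − (-2)·(new row 1): 0 − (-2)·1 = 2.

2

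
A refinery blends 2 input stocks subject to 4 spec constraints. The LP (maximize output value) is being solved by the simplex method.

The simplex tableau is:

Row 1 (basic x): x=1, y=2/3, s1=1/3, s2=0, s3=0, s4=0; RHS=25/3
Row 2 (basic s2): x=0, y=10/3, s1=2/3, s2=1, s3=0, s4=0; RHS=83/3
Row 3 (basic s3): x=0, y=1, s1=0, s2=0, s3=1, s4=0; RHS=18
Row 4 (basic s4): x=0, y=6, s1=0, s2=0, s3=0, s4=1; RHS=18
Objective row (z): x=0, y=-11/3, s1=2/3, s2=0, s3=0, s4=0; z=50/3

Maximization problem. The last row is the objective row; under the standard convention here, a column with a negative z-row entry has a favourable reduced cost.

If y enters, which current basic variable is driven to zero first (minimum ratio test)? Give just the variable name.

Ratios: row 1 (x): (25/3)/(2/3) = 25/2; row 2 (s2): (83/3)/(10/3) = 83/10; row 3 (s3): 18/1 = 18; row 4 (s4): 18/6 = 3.
Minimum ratio 3 is in the s4 row, so s4 leaves.

s4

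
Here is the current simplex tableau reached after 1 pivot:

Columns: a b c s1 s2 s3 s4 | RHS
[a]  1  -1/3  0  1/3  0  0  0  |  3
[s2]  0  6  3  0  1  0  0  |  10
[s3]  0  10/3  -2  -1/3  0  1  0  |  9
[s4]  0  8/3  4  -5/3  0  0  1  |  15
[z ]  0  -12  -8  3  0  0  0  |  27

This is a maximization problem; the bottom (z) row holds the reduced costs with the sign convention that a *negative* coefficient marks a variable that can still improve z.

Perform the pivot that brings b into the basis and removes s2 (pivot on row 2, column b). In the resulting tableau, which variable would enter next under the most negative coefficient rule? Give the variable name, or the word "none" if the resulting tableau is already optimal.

Pivot element 6. New z-row = old z-row − (-12)·(row 2/6).
Updated z-row coefficients: a: 0, b: 0, c: -2, s1: 3, s2: 2, s3: 0, s4: 0.
The most negative is -2 in column c, so c would enter next.

c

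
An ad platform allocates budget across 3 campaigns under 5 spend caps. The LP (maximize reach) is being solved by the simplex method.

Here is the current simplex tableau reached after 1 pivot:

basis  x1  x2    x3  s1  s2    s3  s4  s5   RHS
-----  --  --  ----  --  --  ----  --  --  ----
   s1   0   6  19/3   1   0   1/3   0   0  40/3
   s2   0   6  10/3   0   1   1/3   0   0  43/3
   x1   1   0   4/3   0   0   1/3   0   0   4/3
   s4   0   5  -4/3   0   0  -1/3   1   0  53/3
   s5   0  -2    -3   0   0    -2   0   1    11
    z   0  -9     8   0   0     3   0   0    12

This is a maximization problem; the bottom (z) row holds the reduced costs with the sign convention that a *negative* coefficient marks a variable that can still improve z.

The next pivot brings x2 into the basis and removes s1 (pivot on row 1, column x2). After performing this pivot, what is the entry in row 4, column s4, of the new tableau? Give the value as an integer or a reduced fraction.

Pivot element is row 1, column x2: 6.
Normalize row 1: new (row 1, s4) = 0/6 = 0.
row 4 ← row 4 − 5·(new row 1): 1 − 5·0 = 1.

1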